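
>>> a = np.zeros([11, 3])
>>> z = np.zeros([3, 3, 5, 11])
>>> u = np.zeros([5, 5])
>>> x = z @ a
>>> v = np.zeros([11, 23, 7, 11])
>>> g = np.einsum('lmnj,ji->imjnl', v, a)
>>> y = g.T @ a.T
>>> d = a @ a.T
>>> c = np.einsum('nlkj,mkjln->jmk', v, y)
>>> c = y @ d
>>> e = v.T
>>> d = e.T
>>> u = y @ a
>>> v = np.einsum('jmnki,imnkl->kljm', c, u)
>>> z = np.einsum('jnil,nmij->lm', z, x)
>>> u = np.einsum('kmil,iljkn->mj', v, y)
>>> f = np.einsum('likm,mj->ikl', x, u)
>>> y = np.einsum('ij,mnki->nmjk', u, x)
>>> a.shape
(11, 3)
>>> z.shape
(11, 3)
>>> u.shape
(3, 11)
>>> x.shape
(3, 3, 5, 3)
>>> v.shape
(23, 3, 11, 7)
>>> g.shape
(3, 23, 11, 7, 11)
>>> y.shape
(3, 3, 11, 5)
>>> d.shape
(11, 23, 7, 11)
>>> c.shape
(11, 7, 11, 23, 11)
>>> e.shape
(11, 7, 23, 11)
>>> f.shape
(3, 5, 3)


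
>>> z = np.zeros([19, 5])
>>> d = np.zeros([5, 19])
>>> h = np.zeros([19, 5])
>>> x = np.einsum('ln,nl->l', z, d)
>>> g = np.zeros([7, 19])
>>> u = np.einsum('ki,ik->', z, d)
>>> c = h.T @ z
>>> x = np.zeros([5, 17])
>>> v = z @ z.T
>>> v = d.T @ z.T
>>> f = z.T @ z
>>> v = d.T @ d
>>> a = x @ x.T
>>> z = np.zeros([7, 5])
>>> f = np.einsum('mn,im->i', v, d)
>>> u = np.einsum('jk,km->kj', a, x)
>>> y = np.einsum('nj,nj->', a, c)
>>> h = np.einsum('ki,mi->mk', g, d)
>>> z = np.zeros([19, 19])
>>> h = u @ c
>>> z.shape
(19, 19)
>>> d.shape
(5, 19)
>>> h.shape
(5, 5)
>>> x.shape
(5, 17)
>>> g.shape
(7, 19)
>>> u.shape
(5, 5)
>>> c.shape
(5, 5)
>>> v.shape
(19, 19)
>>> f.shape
(5,)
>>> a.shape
(5, 5)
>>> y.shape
()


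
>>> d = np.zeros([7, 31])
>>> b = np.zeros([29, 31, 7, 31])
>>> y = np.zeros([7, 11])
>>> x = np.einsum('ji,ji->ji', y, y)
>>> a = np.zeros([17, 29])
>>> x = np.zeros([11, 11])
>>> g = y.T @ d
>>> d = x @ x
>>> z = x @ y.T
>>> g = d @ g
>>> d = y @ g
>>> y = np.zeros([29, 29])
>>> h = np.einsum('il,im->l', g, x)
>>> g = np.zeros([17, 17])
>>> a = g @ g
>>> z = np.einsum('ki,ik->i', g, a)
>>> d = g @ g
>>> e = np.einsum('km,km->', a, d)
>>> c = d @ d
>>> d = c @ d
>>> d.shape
(17, 17)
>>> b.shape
(29, 31, 7, 31)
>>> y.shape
(29, 29)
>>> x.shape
(11, 11)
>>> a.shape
(17, 17)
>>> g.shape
(17, 17)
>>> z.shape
(17,)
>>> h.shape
(31,)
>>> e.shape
()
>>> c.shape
(17, 17)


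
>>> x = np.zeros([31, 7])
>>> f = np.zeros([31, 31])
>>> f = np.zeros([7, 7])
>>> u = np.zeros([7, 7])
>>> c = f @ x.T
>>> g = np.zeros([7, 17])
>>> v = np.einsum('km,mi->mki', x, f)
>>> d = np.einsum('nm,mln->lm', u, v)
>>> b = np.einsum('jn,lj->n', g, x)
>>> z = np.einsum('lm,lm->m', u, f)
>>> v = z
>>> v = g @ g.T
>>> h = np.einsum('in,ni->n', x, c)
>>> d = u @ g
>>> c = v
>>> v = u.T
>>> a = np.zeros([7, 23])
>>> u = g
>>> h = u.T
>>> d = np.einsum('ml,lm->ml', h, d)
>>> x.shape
(31, 7)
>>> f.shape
(7, 7)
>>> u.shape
(7, 17)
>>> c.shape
(7, 7)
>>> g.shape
(7, 17)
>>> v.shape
(7, 7)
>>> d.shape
(17, 7)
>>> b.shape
(17,)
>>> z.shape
(7,)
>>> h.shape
(17, 7)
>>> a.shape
(7, 23)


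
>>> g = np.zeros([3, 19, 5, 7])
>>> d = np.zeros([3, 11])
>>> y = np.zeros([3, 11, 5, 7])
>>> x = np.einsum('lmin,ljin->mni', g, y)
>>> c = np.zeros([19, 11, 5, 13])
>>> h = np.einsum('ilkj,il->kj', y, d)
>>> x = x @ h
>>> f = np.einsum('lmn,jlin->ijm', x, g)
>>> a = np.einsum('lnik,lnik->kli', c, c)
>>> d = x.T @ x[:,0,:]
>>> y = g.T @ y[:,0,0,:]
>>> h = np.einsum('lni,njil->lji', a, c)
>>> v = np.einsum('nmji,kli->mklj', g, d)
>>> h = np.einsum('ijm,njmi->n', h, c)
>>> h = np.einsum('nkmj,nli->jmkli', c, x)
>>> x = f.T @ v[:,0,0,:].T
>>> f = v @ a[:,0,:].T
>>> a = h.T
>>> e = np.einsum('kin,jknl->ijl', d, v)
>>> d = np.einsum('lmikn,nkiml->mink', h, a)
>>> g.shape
(3, 19, 5, 7)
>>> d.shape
(5, 11, 7, 7)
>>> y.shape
(7, 5, 19, 7)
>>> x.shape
(7, 3, 19)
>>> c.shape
(19, 11, 5, 13)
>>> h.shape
(13, 5, 11, 7, 7)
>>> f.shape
(19, 7, 7, 13)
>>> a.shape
(7, 7, 11, 5, 13)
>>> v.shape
(19, 7, 7, 5)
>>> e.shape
(7, 19, 5)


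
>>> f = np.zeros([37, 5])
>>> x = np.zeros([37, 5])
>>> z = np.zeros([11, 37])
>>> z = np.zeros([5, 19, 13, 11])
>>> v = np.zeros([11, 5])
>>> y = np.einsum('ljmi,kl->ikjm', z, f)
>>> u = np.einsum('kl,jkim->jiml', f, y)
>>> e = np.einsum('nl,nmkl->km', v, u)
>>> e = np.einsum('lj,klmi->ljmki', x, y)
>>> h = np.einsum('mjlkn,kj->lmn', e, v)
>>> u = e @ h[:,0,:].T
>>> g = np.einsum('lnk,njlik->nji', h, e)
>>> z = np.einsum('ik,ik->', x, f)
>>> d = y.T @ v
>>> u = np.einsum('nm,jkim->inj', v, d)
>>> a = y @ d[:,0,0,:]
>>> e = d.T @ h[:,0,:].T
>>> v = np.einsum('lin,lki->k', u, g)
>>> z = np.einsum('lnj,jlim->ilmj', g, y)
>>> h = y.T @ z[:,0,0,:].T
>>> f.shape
(37, 5)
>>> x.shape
(37, 5)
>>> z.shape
(19, 37, 13, 11)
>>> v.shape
(5,)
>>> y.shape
(11, 37, 19, 13)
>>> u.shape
(37, 11, 13)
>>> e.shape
(5, 37, 19, 19)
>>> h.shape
(13, 19, 37, 19)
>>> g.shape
(37, 5, 11)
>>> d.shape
(13, 19, 37, 5)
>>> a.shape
(11, 37, 19, 5)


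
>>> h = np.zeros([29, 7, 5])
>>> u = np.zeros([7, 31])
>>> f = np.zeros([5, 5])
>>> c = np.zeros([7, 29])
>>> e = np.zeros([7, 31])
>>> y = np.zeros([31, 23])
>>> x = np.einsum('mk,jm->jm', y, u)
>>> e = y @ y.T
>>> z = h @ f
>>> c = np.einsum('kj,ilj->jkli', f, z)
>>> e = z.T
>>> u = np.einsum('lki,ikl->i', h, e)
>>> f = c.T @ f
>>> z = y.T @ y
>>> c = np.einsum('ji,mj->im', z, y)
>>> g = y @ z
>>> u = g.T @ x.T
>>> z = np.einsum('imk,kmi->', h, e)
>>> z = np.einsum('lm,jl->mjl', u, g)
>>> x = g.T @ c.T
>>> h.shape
(29, 7, 5)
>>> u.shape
(23, 7)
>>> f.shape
(29, 7, 5, 5)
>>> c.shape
(23, 31)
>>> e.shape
(5, 7, 29)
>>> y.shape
(31, 23)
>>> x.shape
(23, 23)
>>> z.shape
(7, 31, 23)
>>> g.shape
(31, 23)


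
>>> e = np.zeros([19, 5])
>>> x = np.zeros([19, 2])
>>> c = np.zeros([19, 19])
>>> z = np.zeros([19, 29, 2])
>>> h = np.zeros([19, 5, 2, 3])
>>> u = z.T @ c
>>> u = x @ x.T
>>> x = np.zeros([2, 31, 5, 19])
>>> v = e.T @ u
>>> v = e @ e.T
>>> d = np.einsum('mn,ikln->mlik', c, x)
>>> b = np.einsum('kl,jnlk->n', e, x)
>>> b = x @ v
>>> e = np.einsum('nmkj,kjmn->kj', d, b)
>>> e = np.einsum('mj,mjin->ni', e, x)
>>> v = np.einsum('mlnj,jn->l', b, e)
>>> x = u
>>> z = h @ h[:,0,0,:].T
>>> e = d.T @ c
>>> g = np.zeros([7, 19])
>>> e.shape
(31, 2, 5, 19)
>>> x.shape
(19, 19)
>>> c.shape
(19, 19)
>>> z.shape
(19, 5, 2, 19)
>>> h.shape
(19, 5, 2, 3)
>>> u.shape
(19, 19)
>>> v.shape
(31,)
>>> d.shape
(19, 5, 2, 31)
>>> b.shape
(2, 31, 5, 19)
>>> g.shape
(7, 19)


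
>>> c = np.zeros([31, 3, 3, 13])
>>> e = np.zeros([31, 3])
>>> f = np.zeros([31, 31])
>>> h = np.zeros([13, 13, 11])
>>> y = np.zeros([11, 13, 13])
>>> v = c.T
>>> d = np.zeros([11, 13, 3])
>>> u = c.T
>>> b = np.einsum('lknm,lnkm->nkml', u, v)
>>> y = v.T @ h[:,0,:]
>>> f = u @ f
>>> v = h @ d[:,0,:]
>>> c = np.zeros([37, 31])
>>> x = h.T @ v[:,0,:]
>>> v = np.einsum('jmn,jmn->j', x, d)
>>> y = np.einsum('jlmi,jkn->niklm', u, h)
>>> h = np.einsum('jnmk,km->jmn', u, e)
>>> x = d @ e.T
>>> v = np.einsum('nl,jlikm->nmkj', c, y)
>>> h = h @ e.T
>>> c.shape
(37, 31)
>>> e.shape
(31, 3)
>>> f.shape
(13, 3, 3, 31)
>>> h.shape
(13, 3, 31)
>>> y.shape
(11, 31, 13, 3, 3)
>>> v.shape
(37, 3, 3, 11)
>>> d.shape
(11, 13, 3)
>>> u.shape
(13, 3, 3, 31)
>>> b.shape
(3, 3, 31, 13)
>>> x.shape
(11, 13, 31)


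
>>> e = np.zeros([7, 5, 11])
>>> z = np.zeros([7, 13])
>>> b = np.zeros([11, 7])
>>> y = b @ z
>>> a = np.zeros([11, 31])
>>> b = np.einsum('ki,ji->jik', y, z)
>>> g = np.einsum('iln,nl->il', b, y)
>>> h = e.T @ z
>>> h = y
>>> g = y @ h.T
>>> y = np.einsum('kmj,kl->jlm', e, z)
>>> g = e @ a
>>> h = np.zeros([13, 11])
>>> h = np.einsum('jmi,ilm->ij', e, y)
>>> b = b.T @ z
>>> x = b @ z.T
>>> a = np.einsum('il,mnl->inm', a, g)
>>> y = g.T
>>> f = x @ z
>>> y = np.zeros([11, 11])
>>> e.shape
(7, 5, 11)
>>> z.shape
(7, 13)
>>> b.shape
(11, 13, 13)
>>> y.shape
(11, 11)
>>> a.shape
(11, 5, 7)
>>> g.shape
(7, 5, 31)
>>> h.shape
(11, 7)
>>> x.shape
(11, 13, 7)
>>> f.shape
(11, 13, 13)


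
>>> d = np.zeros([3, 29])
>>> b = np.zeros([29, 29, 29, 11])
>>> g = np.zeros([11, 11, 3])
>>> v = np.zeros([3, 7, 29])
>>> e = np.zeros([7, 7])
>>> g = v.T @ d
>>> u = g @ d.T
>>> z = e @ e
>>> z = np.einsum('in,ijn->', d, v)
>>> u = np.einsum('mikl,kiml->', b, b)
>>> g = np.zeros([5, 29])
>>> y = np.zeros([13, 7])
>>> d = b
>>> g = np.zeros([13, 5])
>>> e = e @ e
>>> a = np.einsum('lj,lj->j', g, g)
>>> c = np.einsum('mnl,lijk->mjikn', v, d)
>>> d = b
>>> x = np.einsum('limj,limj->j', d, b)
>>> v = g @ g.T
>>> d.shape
(29, 29, 29, 11)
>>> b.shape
(29, 29, 29, 11)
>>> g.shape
(13, 5)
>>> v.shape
(13, 13)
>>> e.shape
(7, 7)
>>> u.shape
()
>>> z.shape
()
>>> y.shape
(13, 7)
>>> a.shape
(5,)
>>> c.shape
(3, 29, 29, 11, 7)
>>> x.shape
(11,)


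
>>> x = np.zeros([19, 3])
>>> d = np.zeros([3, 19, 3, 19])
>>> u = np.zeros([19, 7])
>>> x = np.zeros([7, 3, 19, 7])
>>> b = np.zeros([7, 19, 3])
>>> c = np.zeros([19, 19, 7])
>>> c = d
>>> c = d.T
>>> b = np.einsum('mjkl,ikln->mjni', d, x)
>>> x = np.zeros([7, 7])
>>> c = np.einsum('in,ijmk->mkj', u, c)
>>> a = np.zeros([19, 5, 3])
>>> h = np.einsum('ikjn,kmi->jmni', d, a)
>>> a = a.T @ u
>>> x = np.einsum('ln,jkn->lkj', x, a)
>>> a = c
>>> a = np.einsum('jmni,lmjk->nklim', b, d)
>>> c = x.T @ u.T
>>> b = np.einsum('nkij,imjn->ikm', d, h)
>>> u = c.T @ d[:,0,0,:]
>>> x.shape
(7, 5, 3)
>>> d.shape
(3, 19, 3, 19)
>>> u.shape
(19, 5, 19)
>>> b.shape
(3, 19, 5)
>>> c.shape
(3, 5, 19)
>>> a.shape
(7, 19, 3, 7, 19)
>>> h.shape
(3, 5, 19, 3)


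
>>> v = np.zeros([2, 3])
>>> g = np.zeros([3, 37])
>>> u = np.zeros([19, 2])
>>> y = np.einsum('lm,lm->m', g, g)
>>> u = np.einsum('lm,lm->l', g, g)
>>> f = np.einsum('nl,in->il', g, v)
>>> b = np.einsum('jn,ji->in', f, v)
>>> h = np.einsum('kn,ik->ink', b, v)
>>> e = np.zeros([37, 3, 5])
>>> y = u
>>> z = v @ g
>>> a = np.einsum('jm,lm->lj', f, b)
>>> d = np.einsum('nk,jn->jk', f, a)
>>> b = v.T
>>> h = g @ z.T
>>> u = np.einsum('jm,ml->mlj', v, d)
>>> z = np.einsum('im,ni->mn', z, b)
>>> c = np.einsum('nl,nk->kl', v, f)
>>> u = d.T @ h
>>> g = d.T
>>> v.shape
(2, 3)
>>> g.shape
(37, 3)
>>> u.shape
(37, 2)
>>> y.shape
(3,)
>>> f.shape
(2, 37)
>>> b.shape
(3, 2)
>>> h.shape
(3, 2)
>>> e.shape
(37, 3, 5)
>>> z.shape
(37, 3)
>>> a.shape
(3, 2)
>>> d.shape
(3, 37)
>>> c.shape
(37, 3)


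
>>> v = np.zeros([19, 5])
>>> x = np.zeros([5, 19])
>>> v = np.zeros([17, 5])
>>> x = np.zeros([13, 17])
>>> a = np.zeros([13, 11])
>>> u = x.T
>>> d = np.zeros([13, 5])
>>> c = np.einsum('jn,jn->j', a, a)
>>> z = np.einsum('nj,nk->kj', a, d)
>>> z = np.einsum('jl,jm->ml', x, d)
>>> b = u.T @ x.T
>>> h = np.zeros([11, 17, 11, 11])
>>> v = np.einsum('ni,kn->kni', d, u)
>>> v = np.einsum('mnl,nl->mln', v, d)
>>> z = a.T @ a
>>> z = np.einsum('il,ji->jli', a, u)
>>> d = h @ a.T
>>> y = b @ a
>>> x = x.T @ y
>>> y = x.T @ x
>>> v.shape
(17, 5, 13)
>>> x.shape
(17, 11)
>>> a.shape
(13, 11)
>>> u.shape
(17, 13)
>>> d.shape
(11, 17, 11, 13)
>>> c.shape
(13,)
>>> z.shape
(17, 11, 13)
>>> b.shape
(13, 13)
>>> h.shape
(11, 17, 11, 11)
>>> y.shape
(11, 11)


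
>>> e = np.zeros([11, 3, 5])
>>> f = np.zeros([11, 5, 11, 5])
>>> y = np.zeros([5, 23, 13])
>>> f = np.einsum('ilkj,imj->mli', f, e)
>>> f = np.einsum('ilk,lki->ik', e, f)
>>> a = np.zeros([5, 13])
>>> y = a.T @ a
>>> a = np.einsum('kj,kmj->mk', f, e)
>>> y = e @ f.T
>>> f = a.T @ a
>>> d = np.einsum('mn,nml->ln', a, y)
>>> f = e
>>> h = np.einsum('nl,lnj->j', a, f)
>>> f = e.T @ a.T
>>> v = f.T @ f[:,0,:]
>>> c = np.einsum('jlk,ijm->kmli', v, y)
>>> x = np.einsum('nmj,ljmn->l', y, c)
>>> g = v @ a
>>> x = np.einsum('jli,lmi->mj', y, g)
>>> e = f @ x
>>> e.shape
(5, 3, 11)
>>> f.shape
(5, 3, 3)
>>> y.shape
(11, 3, 11)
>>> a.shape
(3, 11)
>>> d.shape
(11, 11)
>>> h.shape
(5,)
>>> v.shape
(3, 3, 3)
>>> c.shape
(3, 11, 3, 11)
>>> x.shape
(3, 11)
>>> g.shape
(3, 3, 11)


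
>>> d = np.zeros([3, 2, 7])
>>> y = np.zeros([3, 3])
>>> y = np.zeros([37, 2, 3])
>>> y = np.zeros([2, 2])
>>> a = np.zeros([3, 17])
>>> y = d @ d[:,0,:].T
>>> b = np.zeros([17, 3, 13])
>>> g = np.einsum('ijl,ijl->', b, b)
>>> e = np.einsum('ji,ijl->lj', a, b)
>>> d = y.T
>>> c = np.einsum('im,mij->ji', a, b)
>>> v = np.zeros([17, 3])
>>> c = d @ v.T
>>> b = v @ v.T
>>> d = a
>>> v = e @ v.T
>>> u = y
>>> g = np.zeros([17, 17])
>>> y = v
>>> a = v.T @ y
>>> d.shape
(3, 17)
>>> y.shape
(13, 17)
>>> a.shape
(17, 17)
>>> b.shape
(17, 17)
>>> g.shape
(17, 17)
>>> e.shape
(13, 3)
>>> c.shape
(3, 2, 17)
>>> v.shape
(13, 17)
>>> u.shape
(3, 2, 3)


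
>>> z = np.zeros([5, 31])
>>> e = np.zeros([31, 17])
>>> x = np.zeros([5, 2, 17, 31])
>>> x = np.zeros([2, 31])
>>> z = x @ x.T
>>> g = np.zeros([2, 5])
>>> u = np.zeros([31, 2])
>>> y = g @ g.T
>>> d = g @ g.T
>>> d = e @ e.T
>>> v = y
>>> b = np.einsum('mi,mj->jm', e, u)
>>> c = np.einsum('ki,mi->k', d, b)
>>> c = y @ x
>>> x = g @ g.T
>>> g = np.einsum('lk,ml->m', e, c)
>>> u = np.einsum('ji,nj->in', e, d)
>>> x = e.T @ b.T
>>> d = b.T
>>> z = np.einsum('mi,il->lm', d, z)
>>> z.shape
(2, 31)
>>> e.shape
(31, 17)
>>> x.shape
(17, 2)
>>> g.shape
(2,)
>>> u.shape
(17, 31)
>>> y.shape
(2, 2)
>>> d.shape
(31, 2)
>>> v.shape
(2, 2)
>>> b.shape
(2, 31)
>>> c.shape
(2, 31)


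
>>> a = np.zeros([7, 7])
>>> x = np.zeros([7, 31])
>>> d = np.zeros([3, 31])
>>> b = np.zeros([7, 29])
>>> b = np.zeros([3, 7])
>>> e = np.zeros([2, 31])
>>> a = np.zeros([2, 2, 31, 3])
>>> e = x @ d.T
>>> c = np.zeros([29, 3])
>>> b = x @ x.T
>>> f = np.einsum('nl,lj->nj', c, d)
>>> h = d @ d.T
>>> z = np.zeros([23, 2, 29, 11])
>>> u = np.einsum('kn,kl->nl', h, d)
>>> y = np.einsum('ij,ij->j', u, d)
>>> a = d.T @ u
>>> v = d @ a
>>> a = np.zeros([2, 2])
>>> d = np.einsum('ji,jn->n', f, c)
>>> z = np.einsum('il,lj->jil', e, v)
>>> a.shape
(2, 2)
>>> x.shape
(7, 31)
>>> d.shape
(3,)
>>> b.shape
(7, 7)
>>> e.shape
(7, 3)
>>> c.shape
(29, 3)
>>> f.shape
(29, 31)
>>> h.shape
(3, 3)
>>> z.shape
(31, 7, 3)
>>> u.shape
(3, 31)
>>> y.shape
(31,)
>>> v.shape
(3, 31)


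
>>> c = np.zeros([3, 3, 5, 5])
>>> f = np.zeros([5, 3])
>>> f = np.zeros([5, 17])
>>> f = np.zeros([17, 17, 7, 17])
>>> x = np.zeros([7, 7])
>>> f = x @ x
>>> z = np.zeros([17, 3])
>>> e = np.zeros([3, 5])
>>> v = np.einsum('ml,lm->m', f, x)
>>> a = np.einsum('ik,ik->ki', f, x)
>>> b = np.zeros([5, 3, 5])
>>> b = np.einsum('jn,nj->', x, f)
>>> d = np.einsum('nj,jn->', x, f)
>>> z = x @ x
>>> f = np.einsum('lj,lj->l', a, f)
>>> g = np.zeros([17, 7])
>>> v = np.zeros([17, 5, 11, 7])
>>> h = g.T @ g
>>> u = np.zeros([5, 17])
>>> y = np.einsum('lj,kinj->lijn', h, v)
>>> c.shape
(3, 3, 5, 5)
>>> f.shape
(7,)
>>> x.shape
(7, 7)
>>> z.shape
(7, 7)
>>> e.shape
(3, 5)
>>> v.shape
(17, 5, 11, 7)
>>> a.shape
(7, 7)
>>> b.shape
()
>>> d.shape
()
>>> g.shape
(17, 7)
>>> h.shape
(7, 7)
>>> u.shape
(5, 17)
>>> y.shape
(7, 5, 7, 11)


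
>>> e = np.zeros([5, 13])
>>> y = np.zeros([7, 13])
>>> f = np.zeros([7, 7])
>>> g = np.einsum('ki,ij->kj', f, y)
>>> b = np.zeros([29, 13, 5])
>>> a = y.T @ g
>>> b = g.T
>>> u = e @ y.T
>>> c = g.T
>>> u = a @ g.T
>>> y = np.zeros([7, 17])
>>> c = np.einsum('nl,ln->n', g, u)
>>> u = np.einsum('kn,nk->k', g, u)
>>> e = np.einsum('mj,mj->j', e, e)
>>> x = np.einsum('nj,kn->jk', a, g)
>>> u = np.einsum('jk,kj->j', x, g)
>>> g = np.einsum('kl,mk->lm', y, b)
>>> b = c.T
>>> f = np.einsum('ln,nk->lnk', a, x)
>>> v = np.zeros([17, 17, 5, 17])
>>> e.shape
(13,)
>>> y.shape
(7, 17)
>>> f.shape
(13, 13, 7)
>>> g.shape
(17, 13)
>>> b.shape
(7,)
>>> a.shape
(13, 13)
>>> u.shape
(13,)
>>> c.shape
(7,)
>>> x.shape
(13, 7)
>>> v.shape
(17, 17, 5, 17)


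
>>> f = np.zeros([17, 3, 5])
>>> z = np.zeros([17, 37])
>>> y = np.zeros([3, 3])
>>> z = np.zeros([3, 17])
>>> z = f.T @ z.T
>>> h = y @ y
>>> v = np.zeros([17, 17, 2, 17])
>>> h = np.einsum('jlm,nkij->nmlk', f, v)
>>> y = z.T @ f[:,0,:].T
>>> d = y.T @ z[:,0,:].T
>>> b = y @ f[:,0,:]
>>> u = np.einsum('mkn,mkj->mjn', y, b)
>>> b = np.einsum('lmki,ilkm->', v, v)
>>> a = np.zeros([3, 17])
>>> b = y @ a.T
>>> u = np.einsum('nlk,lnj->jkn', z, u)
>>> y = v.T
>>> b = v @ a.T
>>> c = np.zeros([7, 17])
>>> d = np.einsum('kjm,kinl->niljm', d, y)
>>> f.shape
(17, 3, 5)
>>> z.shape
(5, 3, 3)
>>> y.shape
(17, 2, 17, 17)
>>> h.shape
(17, 5, 3, 17)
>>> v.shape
(17, 17, 2, 17)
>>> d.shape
(17, 2, 17, 3, 5)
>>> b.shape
(17, 17, 2, 3)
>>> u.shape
(17, 3, 5)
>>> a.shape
(3, 17)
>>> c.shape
(7, 17)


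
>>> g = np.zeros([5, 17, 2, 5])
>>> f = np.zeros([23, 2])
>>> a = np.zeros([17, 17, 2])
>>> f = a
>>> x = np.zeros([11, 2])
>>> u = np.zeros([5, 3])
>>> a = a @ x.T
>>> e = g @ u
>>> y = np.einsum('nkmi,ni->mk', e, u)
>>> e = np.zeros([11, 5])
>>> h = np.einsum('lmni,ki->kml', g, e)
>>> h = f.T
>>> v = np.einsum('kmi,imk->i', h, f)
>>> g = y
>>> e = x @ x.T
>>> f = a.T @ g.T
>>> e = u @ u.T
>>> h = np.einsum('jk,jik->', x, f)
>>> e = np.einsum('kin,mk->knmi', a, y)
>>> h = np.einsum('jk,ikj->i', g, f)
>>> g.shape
(2, 17)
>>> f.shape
(11, 17, 2)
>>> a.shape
(17, 17, 11)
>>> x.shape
(11, 2)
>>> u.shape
(5, 3)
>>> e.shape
(17, 11, 2, 17)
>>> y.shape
(2, 17)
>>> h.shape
(11,)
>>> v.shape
(17,)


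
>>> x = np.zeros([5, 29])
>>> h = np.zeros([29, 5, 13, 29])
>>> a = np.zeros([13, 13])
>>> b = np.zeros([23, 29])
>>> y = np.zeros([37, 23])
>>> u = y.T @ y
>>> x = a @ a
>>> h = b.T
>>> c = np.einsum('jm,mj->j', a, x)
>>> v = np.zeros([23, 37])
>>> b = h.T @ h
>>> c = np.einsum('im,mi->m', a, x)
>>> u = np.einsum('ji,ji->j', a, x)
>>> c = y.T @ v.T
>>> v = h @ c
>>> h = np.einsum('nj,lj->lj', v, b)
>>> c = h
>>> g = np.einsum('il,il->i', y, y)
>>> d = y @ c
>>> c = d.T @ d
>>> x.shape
(13, 13)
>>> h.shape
(23, 23)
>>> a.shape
(13, 13)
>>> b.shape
(23, 23)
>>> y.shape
(37, 23)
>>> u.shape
(13,)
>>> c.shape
(23, 23)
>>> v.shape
(29, 23)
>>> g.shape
(37,)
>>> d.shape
(37, 23)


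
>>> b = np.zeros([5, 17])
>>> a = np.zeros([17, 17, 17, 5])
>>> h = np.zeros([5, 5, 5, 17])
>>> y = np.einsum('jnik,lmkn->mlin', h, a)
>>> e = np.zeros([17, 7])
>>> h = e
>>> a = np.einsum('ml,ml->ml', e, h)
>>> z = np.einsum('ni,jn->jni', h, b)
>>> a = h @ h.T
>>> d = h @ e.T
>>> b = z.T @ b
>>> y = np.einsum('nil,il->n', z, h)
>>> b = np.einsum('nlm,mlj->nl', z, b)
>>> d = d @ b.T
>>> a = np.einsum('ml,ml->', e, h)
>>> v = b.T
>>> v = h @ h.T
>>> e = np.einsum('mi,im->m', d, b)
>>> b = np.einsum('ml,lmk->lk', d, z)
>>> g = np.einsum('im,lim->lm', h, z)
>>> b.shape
(5, 7)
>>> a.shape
()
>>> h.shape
(17, 7)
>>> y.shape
(5,)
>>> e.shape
(17,)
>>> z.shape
(5, 17, 7)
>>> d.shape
(17, 5)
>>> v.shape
(17, 17)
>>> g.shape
(5, 7)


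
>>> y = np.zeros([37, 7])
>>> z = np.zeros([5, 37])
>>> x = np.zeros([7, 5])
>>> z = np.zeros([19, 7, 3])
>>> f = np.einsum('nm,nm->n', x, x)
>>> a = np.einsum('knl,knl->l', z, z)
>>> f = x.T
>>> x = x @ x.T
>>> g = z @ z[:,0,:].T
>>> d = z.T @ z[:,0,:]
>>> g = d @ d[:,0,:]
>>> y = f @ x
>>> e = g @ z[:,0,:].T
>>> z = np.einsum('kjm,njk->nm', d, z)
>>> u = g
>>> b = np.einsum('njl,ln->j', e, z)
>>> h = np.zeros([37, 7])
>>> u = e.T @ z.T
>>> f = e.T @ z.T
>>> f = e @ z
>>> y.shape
(5, 7)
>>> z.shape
(19, 3)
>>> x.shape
(7, 7)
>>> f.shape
(3, 7, 3)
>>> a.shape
(3,)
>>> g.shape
(3, 7, 3)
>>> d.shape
(3, 7, 3)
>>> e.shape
(3, 7, 19)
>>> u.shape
(19, 7, 19)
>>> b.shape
(7,)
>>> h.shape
(37, 7)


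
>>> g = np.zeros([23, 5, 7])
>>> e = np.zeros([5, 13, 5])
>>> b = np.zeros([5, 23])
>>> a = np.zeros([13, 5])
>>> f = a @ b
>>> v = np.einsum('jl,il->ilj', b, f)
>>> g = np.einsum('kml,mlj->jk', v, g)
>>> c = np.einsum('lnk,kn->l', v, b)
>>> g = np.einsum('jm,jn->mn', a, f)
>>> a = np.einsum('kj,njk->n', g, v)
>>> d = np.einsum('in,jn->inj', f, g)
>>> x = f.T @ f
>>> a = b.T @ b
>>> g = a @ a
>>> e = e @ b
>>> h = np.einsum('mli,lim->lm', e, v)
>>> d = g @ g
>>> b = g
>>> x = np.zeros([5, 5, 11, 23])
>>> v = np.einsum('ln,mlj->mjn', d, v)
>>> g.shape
(23, 23)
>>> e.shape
(5, 13, 23)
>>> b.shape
(23, 23)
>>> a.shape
(23, 23)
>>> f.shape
(13, 23)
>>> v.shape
(13, 5, 23)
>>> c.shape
(13,)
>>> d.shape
(23, 23)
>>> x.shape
(5, 5, 11, 23)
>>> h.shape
(13, 5)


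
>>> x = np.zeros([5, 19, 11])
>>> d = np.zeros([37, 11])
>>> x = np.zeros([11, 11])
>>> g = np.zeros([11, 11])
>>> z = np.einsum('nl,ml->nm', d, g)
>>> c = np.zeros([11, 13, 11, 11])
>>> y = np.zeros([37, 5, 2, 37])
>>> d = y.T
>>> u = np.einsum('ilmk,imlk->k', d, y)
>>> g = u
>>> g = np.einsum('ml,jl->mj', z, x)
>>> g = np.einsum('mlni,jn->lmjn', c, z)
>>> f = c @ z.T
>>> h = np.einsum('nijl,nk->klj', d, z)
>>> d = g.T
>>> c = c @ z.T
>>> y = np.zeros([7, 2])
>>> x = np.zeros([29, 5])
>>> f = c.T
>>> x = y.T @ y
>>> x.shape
(2, 2)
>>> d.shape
(11, 37, 11, 13)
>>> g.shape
(13, 11, 37, 11)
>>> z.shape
(37, 11)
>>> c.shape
(11, 13, 11, 37)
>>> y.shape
(7, 2)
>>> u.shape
(37,)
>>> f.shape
(37, 11, 13, 11)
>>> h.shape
(11, 37, 5)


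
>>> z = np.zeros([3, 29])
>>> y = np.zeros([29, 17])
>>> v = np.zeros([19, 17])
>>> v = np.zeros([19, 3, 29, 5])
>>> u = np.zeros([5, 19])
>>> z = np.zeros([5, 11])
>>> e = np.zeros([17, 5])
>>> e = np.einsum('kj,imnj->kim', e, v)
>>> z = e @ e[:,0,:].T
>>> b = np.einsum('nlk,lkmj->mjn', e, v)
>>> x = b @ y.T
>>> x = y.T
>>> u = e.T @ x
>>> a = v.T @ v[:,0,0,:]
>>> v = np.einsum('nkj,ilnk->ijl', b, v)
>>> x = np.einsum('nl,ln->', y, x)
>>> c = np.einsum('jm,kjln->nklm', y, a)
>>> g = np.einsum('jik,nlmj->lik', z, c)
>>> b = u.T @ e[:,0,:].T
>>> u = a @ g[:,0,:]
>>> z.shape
(17, 19, 17)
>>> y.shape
(29, 17)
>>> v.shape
(19, 17, 3)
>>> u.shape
(5, 29, 3, 17)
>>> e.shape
(17, 19, 3)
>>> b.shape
(29, 19, 17)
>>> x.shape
()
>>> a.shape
(5, 29, 3, 5)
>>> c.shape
(5, 5, 3, 17)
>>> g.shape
(5, 19, 17)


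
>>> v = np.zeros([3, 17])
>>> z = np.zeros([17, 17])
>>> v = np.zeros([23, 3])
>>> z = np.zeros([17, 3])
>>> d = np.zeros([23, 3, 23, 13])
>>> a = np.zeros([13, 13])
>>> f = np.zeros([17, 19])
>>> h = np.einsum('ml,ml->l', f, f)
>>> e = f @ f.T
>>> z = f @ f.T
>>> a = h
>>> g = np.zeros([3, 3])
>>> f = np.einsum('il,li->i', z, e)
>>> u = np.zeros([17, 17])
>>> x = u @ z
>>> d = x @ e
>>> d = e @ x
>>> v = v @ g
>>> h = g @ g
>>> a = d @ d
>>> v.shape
(23, 3)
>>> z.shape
(17, 17)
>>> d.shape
(17, 17)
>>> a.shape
(17, 17)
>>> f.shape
(17,)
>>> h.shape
(3, 3)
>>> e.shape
(17, 17)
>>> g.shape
(3, 3)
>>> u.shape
(17, 17)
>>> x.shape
(17, 17)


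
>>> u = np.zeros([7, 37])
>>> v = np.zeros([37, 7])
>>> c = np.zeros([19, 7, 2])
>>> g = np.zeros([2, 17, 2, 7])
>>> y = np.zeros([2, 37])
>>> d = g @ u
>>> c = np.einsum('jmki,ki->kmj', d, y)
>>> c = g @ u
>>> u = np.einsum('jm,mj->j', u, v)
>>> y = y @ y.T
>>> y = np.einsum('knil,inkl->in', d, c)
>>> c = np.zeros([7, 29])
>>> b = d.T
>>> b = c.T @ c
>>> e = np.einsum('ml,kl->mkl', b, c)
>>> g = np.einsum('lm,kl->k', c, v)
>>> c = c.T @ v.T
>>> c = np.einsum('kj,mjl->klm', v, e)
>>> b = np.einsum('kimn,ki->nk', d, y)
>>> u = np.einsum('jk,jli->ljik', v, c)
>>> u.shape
(29, 37, 29, 7)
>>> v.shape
(37, 7)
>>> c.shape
(37, 29, 29)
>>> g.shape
(37,)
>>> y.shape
(2, 17)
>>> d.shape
(2, 17, 2, 37)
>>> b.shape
(37, 2)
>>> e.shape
(29, 7, 29)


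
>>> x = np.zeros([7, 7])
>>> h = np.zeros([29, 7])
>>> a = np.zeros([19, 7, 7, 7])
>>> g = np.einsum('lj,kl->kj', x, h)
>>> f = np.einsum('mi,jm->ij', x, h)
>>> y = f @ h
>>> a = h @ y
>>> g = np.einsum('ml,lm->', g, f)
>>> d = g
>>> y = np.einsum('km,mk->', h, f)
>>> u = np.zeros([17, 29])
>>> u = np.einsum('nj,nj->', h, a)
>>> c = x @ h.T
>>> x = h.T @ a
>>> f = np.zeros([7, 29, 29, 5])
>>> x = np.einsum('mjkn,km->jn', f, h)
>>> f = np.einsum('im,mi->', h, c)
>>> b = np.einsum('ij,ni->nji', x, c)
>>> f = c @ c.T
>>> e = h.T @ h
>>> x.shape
(29, 5)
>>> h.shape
(29, 7)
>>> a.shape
(29, 7)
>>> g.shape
()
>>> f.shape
(7, 7)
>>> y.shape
()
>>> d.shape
()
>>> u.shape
()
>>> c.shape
(7, 29)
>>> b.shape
(7, 5, 29)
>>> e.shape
(7, 7)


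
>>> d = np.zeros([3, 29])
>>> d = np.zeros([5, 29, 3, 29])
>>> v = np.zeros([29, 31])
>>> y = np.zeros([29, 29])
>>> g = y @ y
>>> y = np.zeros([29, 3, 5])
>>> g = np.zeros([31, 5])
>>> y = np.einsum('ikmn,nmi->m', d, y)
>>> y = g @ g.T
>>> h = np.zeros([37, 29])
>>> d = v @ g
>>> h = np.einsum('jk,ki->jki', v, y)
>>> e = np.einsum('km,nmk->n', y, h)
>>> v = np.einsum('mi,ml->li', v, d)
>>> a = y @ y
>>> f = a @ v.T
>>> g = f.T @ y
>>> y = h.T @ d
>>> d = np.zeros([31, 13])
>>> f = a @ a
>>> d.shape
(31, 13)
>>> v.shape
(5, 31)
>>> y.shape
(31, 31, 5)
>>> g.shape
(5, 31)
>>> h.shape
(29, 31, 31)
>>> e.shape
(29,)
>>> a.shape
(31, 31)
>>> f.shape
(31, 31)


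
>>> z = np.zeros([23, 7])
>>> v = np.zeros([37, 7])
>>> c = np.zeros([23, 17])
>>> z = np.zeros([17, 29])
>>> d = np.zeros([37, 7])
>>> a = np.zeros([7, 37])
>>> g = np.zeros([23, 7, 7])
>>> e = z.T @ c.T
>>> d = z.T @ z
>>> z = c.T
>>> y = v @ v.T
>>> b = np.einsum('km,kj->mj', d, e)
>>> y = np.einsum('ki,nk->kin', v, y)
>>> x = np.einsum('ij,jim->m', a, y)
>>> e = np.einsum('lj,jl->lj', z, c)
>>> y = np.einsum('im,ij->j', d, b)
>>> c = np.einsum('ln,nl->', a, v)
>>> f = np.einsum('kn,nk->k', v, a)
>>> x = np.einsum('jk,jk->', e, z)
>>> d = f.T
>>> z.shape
(17, 23)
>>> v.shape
(37, 7)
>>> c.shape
()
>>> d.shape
(37,)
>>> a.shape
(7, 37)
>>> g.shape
(23, 7, 7)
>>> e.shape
(17, 23)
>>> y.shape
(23,)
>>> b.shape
(29, 23)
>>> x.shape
()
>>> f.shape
(37,)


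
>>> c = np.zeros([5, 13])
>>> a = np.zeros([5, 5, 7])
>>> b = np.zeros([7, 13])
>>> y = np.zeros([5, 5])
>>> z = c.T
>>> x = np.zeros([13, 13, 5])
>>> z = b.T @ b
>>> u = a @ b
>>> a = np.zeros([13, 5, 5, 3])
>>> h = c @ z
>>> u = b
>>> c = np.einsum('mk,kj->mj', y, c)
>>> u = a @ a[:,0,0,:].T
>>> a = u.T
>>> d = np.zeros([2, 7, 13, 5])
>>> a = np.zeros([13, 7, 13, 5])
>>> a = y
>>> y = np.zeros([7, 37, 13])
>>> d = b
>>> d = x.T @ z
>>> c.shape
(5, 13)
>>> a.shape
(5, 5)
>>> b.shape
(7, 13)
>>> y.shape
(7, 37, 13)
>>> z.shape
(13, 13)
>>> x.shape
(13, 13, 5)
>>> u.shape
(13, 5, 5, 13)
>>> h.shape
(5, 13)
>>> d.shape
(5, 13, 13)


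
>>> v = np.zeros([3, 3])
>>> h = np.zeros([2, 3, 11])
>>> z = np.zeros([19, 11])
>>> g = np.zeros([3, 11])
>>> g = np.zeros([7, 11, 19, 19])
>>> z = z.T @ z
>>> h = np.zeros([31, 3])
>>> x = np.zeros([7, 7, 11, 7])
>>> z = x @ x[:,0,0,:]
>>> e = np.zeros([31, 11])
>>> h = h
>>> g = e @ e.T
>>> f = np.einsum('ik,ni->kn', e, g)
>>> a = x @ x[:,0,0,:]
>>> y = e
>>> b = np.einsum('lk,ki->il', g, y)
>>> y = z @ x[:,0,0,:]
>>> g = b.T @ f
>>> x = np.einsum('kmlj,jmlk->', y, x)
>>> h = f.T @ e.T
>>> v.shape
(3, 3)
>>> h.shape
(31, 31)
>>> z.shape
(7, 7, 11, 7)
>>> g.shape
(31, 31)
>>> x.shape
()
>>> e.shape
(31, 11)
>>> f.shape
(11, 31)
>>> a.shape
(7, 7, 11, 7)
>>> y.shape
(7, 7, 11, 7)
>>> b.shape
(11, 31)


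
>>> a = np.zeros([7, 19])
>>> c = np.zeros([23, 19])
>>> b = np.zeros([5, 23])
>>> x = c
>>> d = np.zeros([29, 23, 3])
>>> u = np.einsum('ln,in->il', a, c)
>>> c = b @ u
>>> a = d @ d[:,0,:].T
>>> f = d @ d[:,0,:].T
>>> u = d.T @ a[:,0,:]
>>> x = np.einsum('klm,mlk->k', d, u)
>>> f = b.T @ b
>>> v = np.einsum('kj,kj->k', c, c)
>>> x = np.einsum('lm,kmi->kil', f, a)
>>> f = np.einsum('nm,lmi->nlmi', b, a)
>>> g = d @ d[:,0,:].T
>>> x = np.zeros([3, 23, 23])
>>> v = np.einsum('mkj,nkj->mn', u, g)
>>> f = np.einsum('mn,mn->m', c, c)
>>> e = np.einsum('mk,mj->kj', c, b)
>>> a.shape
(29, 23, 29)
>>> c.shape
(5, 7)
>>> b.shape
(5, 23)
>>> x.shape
(3, 23, 23)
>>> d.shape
(29, 23, 3)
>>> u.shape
(3, 23, 29)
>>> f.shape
(5,)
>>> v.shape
(3, 29)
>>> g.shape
(29, 23, 29)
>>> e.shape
(7, 23)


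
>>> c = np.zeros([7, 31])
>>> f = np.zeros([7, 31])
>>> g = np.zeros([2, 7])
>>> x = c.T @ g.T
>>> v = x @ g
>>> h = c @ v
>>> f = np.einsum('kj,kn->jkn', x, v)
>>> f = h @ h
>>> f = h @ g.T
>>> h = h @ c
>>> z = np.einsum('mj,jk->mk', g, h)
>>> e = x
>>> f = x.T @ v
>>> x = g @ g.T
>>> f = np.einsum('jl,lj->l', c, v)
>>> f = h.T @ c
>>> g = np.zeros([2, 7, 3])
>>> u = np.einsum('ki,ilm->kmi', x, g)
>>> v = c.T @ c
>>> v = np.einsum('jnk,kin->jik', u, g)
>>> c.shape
(7, 31)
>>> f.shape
(31, 31)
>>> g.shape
(2, 7, 3)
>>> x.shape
(2, 2)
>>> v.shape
(2, 7, 2)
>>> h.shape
(7, 31)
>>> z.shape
(2, 31)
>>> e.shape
(31, 2)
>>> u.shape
(2, 3, 2)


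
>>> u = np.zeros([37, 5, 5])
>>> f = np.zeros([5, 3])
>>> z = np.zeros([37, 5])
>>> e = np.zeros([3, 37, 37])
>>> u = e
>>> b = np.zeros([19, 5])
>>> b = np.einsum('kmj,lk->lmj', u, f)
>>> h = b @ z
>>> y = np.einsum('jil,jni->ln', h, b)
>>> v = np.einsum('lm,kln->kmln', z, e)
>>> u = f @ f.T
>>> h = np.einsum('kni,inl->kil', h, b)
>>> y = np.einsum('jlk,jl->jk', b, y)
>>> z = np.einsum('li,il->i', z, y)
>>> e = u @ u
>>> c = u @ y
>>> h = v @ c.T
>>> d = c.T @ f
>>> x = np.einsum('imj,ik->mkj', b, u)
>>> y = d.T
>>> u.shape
(5, 5)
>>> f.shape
(5, 3)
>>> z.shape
(5,)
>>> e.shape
(5, 5)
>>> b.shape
(5, 37, 37)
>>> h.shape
(3, 5, 37, 5)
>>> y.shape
(3, 37)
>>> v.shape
(3, 5, 37, 37)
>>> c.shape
(5, 37)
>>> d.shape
(37, 3)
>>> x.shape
(37, 5, 37)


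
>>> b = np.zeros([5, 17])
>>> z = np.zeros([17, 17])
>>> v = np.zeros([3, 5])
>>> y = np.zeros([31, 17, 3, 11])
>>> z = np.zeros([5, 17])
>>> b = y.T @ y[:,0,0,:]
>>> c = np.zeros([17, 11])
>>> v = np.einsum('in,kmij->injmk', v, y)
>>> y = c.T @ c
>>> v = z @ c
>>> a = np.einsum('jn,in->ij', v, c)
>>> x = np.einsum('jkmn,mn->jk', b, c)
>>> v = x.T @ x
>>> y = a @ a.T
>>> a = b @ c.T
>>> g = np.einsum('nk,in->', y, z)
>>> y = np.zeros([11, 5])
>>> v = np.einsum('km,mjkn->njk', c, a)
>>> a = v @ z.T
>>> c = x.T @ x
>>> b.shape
(11, 3, 17, 11)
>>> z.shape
(5, 17)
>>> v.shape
(17, 3, 17)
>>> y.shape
(11, 5)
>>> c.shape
(3, 3)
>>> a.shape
(17, 3, 5)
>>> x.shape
(11, 3)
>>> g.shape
()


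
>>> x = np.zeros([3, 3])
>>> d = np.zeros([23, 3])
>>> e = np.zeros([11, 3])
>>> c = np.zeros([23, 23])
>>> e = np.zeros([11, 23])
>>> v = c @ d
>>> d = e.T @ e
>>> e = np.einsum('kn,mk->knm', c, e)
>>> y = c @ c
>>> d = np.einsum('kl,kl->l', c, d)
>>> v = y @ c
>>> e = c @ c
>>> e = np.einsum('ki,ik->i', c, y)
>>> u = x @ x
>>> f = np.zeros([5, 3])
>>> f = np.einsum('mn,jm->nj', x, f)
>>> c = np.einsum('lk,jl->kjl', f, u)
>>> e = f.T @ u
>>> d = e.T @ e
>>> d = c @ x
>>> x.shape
(3, 3)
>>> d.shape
(5, 3, 3)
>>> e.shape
(5, 3)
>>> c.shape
(5, 3, 3)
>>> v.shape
(23, 23)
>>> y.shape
(23, 23)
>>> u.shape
(3, 3)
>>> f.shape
(3, 5)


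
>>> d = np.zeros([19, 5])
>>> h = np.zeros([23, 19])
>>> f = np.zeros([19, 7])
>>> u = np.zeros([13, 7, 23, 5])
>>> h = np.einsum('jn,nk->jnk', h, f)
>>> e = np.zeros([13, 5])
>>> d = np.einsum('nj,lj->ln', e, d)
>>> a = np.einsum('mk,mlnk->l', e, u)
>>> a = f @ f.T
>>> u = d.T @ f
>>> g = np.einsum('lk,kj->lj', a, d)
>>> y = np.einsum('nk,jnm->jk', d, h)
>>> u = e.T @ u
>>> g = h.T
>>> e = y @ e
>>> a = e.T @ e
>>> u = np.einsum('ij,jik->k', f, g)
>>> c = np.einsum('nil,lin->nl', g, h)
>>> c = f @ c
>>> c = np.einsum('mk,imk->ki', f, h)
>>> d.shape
(19, 13)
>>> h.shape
(23, 19, 7)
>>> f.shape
(19, 7)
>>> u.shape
(23,)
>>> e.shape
(23, 5)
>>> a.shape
(5, 5)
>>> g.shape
(7, 19, 23)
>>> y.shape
(23, 13)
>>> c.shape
(7, 23)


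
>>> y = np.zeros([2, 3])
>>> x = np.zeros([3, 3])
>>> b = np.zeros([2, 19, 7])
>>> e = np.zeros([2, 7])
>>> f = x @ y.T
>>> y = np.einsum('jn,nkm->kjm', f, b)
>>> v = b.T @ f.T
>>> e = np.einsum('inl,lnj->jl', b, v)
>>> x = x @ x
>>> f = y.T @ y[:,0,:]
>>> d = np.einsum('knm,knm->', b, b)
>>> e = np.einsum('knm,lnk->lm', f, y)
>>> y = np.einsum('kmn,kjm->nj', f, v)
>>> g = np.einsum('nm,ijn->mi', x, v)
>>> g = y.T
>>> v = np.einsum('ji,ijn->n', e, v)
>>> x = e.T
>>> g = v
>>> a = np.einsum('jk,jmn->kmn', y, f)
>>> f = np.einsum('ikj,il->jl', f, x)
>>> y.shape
(7, 19)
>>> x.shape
(7, 19)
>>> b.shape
(2, 19, 7)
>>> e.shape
(19, 7)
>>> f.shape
(7, 19)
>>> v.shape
(3,)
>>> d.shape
()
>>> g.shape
(3,)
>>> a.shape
(19, 3, 7)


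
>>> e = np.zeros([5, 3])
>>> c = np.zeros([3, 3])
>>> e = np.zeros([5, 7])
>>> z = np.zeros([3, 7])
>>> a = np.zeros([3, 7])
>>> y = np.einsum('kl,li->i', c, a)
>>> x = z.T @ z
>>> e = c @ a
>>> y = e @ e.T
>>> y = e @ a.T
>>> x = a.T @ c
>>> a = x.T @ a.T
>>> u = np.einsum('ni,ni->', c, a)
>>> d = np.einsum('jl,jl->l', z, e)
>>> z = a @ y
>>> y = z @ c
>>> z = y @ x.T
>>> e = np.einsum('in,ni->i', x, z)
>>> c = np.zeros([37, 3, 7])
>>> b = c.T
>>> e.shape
(7,)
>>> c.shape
(37, 3, 7)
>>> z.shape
(3, 7)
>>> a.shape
(3, 3)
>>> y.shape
(3, 3)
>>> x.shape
(7, 3)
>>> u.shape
()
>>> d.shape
(7,)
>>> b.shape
(7, 3, 37)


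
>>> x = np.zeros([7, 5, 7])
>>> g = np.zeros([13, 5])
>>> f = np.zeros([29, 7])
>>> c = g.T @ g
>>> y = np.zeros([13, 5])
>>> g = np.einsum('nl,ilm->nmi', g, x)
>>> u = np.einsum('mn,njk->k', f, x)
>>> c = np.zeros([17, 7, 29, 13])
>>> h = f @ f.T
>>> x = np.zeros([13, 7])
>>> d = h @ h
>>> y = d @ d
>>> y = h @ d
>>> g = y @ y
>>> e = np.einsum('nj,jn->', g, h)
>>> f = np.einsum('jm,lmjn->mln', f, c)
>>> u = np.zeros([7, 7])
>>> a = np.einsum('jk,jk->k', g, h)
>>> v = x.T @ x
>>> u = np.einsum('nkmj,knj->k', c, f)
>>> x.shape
(13, 7)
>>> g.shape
(29, 29)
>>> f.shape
(7, 17, 13)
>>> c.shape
(17, 7, 29, 13)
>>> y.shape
(29, 29)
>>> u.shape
(7,)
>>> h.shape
(29, 29)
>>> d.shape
(29, 29)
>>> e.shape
()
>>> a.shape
(29,)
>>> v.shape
(7, 7)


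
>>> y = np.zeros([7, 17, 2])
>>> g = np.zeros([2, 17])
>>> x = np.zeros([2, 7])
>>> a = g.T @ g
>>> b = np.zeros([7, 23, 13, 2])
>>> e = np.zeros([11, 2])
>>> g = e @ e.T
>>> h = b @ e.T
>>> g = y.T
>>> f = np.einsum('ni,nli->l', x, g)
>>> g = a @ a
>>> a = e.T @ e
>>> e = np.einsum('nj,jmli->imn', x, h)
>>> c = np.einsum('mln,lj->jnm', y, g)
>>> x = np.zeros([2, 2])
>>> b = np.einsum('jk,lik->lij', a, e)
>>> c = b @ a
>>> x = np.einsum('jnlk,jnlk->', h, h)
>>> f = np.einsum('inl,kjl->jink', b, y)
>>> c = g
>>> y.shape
(7, 17, 2)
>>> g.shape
(17, 17)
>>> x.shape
()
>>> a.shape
(2, 2)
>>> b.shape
(11, 23, 2)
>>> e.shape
(11, 23, 2)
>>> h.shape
(7, 23, 13, 11)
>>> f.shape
(17, 11, 23, 7)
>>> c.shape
(17, 17)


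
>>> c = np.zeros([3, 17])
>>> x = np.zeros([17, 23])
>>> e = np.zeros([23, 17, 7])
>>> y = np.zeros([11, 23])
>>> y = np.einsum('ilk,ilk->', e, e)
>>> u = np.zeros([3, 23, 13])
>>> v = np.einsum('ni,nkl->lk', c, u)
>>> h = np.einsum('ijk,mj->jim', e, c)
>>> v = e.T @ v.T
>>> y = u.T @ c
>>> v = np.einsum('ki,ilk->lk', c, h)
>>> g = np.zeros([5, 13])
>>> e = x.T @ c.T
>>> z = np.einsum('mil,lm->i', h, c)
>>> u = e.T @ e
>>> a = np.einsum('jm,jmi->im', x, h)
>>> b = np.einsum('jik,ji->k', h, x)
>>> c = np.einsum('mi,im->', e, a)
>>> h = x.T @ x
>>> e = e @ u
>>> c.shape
()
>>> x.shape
(17, 23)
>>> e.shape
(23, 3)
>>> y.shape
(13, 23, 17)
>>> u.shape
(3, 3)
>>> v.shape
(23, 3)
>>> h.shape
(23, 23)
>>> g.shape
(5, 13)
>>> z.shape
(23,)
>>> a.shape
(3, 23)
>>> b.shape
(3,)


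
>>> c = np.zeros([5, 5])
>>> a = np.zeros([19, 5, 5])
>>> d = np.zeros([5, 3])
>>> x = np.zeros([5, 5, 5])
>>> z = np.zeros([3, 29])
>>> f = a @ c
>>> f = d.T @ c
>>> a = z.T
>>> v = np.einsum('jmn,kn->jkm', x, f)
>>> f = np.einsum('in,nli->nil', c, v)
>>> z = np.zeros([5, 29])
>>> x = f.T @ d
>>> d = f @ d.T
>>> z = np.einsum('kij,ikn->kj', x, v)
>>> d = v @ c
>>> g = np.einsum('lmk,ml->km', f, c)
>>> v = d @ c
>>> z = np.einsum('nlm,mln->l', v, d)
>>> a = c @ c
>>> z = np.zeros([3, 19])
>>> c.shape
(5, 5)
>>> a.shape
(5, 5)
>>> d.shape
(5, 3, 5)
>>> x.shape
(3, 5, 3)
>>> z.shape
(3, 19)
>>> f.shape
(5, 5, 3)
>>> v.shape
(5, 3, 5)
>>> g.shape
(3, 5)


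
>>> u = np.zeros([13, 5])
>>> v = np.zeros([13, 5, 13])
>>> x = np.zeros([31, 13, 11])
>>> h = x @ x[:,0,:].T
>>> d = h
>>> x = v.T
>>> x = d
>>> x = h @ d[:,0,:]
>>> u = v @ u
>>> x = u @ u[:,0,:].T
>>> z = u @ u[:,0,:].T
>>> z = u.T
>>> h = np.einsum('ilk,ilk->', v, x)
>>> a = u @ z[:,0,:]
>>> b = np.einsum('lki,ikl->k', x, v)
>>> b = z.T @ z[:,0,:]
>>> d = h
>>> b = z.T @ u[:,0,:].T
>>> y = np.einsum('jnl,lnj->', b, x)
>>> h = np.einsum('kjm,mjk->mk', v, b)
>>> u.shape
(13, 5, 5)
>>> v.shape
(13, 5, 13)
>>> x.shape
(13, 5, 13)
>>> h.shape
(13, 13)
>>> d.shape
()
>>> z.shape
(5, 5, 13)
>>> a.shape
(13, 5, 13)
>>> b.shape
(13, 5, 13)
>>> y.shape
()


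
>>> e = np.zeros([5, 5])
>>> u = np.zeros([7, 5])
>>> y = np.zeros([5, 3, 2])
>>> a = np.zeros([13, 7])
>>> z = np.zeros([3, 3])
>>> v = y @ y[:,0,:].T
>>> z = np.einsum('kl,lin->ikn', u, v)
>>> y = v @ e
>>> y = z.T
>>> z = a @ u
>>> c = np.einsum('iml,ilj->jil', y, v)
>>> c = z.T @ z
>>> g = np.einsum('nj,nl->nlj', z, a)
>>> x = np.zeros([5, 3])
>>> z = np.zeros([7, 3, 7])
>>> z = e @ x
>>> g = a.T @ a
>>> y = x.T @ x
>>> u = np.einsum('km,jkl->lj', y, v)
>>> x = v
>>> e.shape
(5, 5)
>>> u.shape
(5, 5)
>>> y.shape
(3, 3)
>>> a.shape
(13, 7)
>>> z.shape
(5, 3)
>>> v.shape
(5, 3, 5)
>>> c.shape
(5, 5)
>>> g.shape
(7, 7)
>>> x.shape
(5, 3, 5)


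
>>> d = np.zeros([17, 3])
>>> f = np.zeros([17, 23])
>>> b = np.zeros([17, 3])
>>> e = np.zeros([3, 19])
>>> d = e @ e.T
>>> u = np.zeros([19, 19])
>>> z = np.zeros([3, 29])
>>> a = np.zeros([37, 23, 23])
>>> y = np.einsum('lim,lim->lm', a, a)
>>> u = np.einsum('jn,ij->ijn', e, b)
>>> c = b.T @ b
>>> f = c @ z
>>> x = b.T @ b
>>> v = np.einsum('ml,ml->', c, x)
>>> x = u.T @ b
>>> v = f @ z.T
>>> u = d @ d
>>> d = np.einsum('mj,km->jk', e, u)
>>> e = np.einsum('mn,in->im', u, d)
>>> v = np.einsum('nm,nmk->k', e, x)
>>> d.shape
(19, 3)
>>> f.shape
(3, 29)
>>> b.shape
(17, 3)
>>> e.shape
(19, 3)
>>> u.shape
(3, 3)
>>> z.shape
(3, 29)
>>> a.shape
(37, 23, 23)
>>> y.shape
(37, 23)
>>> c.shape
(3, 3)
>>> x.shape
(19, 3, 3)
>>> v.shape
(3,)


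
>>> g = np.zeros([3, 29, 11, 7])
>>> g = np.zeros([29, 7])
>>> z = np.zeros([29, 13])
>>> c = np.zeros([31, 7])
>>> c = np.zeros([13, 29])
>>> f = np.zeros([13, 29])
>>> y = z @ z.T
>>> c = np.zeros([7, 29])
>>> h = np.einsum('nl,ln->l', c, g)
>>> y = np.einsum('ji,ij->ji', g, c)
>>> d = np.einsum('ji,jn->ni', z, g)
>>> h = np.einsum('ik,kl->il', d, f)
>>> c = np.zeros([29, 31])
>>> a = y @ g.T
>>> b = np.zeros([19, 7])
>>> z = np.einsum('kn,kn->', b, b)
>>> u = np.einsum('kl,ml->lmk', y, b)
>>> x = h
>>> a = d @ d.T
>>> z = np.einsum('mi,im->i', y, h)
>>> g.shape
(29, 7)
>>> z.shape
(7,)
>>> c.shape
(29, 31)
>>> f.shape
(13, 29)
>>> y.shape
(29, 7)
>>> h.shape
(7, 29)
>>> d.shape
(7, 13)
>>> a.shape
(7, 7)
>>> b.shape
(19, 7)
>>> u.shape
(7, 19, 29)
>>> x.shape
(7, 29)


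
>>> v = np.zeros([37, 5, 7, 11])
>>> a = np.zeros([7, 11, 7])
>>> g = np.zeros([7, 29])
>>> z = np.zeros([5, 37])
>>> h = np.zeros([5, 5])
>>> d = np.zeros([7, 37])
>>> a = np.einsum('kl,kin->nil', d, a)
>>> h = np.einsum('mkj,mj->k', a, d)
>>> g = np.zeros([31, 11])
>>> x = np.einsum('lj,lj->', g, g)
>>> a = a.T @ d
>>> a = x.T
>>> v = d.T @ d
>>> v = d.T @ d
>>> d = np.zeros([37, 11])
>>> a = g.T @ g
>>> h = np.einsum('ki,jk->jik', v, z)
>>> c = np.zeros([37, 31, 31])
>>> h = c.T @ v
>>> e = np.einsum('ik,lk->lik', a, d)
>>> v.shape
(37, 37)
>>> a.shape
(11, 11)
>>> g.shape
(31, 11)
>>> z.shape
(5, 37)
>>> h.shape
(31, 31, 37)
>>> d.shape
(37, 11)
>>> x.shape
()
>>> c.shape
(37, 31, 31)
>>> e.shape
(37, 11, 11)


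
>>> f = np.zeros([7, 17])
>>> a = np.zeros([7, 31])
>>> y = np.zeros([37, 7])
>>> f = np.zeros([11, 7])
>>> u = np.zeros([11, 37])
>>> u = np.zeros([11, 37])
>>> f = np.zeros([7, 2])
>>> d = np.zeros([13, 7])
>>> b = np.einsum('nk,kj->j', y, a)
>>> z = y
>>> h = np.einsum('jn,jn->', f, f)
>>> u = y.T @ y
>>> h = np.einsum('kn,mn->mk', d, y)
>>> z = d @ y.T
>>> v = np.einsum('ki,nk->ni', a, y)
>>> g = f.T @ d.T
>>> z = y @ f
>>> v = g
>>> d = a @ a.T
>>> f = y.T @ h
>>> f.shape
(7, 13)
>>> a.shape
(7, 31)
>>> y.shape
(37, 7)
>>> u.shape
(7, 7)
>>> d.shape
(7, 7)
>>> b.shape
(31,)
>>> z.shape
(37, 2)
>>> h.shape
(37, 13)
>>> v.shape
(2, 13)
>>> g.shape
(2, 13)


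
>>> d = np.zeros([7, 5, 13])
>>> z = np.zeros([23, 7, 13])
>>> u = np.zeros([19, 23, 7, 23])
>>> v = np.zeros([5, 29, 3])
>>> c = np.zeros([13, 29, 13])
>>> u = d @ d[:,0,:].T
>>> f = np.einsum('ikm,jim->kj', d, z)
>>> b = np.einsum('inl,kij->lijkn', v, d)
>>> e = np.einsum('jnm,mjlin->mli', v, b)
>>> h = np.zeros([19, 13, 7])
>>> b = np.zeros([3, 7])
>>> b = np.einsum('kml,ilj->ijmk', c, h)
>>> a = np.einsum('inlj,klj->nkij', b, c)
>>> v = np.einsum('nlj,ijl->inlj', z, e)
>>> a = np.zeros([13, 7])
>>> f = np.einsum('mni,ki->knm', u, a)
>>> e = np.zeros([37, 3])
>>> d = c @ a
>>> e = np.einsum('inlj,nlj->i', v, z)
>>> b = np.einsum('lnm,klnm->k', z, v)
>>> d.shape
(13, 29, 7)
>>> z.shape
(23, 7, 13)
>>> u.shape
(7, 5, 7)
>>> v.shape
(3, 23, 7, 13)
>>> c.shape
(13, 29, 13)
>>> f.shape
(13, 5, 7)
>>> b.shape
(3,)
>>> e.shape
(3,)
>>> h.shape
(19, 13, 7)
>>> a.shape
(13, 7)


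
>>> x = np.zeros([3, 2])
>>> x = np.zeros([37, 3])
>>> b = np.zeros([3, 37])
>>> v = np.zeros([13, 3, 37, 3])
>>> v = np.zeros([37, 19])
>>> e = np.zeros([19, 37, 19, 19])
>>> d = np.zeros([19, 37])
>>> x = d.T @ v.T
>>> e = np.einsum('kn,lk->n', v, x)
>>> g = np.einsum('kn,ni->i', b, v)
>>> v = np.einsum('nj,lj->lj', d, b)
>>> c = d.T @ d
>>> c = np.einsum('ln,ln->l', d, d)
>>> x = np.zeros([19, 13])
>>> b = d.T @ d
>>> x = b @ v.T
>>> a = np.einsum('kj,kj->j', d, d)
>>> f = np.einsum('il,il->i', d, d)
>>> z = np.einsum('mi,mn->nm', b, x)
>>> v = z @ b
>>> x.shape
(37, 3)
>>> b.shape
(37, 37)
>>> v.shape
(3, 37)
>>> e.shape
(19,)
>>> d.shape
(19, 37)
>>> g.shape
(19,)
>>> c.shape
(19,)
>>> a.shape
(37,)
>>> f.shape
(19,)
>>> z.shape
(3, 37)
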